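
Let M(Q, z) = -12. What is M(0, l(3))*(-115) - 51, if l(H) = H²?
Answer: 1329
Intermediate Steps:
M(0, l(3))*(-115) - 51 = -12*(-115) - 51 = 1380 - 51 = 1329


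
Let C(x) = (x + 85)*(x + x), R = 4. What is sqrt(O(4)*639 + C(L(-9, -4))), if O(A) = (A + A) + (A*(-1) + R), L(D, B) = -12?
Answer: 4*sqrt(210) ≈ 57.966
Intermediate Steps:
O(A) = 4 + A (O(A) = (A + A) + (A*(-1) + 4) = 2*A + (-A + 4) = 2*A + (4 - A) = 4 + A)
C(x) = 2*x*(85 + x) (C(x) = (85 + x)*(2*x) = 2*x*(85 + x))
sqrt(O(4)*639 + C(L(-9, -4))) = sqrt((4 + 4)*639 + 2*(-12)*(85 - 12)) = sqrt(8*639 + 2*(-12)*73) = sqrt(5112 - 1752) = sqrt(3360) = 4*sqrt(210)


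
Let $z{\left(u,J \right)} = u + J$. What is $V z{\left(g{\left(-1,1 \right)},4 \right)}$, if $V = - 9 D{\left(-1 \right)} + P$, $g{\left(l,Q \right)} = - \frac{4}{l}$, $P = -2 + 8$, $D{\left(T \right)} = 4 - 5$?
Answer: $120$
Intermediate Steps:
$D{\left(T \right)} = -1$
$P = 6$
$z{\left(u,J \right)} = J + u$
$V = 15$ ($V = \left(-9\right) \left(-1\right) + 6 = 9 + 6 = 15$)
$V z{\left(g{\left(-1,1 \right)},4 \right)} = 15 \left(4 - \frac{4}{-1}\right) = 15 \left(4 - -4\right) = 15 \left(4 + 4\right) = 15 \cdot 8 = 120$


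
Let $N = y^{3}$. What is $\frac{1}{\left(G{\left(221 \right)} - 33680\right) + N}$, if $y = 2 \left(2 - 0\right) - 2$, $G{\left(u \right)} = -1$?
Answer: $- \frac{1}{33673} \approx -2.9697 \cdot 10^{-5}$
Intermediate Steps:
$y = 2$ ($y = 2 \left(2 + 0\right) - 2 = 2 \cdot 2 - 2 = 4 - 2 = 2$)
$N = 8$ ($N = 2^{3} = 8$)
$\frac{1}{\left(G{\left(221 \right)} - 33680\right) + N} = \frac{1}{\left(-1 - 33680\right) + 8} = \frac{1}{-33681 + 8} = \frac{1}{-33673} = - \frac{1}{33673}$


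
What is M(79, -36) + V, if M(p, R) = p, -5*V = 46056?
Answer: -45661/5 ≈ -9132.2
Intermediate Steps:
V = -46056/5 (V = -⅕*46056 = -46056/5 ≈ -9211.2)
M(79, -36) + V = 79 - 46056/5 = -45661/5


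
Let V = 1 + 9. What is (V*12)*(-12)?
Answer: -1440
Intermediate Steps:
V = 10
(V*12)*(-12) = (10*12)*(-12) = 120*(-12) = -1440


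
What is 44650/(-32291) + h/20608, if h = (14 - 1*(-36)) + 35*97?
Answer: -115557815/95064704 ≈ -1.2156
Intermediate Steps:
h = 3445 (h = (14 + 36) + 3395 = 50 + 3395 = 3445)
44650/(-32291) + h/20608 = 44650/(-32291) + 3445/20608 = 44650*(-1/32291) + 3445*(1/20608) = -44650/32291 + 3445/20608 = -115557815/95064704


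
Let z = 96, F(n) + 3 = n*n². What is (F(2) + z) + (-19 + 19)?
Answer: 101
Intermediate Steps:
F(n) = -3 + n³ (F(n) = -3 + n*n² = -3 + n³)
(F(2) + z) + (-19 + 19) = ((-3 + 2³) + 96) + (-19 + 19) = ((-3 + 8) + 96) + 0 = (5 + 96) + 0 = 101 + 0 = 101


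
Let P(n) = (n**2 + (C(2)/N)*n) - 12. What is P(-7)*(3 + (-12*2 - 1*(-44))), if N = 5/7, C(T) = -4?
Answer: 8763/5 ≈ 1752.6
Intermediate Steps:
N = 5/7 (N = 5*(1/7) = 5/7 ≈ 0.71429)
P(n) = -12 + n**2 - 28*n/5 (P(n) = (n**2 + (-4/5/7)*n) - 12 = (n**2 + (-4*7/5)*n) - 12 = (n**2 - 28*n/5) - 12 = -12 + n**2 - 28*n/5)
P(-7)*(3 + (-12*2 - 1*(-44))) = (-12 + (-7)**2 - 28/5*(-7))*(3 + (-12*2 - 1*(-44))) = (-12 + 49 + 196/5)*(3 + (-24 + 44)) = 381*(3 + 20)/5 = (381/5)*23 = 8763/5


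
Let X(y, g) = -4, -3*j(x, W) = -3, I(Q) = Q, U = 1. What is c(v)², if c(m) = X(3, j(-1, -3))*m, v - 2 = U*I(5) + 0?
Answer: 784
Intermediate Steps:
j(x, W) = 1 (j(x, W) = -⅓*(-3) = 1)
v = 7 (v = 2 + (1*5 + 0) = 2 + (5 + 0) = 2 + 5 = 7)
c(m) = -4*m
c(v)² = (-4*7)² = (-28)² = 784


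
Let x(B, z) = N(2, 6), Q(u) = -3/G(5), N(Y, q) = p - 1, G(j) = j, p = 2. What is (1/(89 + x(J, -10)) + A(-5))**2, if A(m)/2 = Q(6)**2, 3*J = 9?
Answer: 108241/202500 ≈ 0.53452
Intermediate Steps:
N(Y, q) = 1 (N(Y, q) = 2 - 1 = 1)
J = 3 (J = (1/3)*9 = 3)
Q(u) = -3/5
x(B, z) = 1
A(m) = 18/25 (A(m) = 2*(-3/5)**2 = 2*(9/25) = 18/25)
(1/(89 + x(J, -10)) + A(-5))**2 = (1/(89 + 1) + 18/25)**2 = (1/90 + 18/25)**2 = (329/450)**2 = 108241/202500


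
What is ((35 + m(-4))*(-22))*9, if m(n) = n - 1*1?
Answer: -5940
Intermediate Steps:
m(n) = -1 + n (m(n) = n - 1 = -1 + n)
((35 + m(-4))*(-22))*9 = ((35 + (-1 - 4))*(-22))*9 = ((35 - 5)*(-22))*9 = (30*(-22))*9 = -660*9 = -5940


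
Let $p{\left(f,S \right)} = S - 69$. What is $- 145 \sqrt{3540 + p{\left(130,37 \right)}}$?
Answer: $- 290 \sqrt{877} \approx -8588.1$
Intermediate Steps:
$p{\left(f,S \right)} = -69 + S$ ($p{\left(f,S \right)} = S - 69 = -69 + S$)
$- 145 \sqrt{3540 + p{\left(130,37 \right)}} = - 145 \sqrt{3540 + \left(-69 + 37\right)} = - 145 \sqrt{3540 - 32} = - 145 \sqrt{3508} = - 145 \cdot 2 \sqrt{877} = - 290 \sqrt{877}$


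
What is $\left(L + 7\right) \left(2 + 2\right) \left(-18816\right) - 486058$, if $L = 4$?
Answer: $-1313962$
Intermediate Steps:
$\left(L + 7\right) \left(2 + 2\right) \left(-18816\right) - 486058 = \left(4 + 7\right) \left(2 + 2\right) \left(-18816\right) - 486058 = 11 \cdot 4 \left(-18816\right) - 486058 = 44 \left(-18816\right) - 486058 = -827904 - 486058 = -1313962$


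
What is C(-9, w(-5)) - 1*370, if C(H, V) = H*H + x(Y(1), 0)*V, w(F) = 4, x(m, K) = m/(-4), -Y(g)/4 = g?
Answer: -285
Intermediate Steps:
Y(g) = -4*g
x(m, K) = -m/4 (x(m, K) = m*(-¼) = -m/4)
C(H, V) = V + H² (C(H, V) = H*H + (-(-1))*V = H² + (-¼*(-4))*V = H² + 1*V = H² + V = V + H²)
C(-9, w(-5)) - 1*370 = (4 + (-9)²) - 1*370 = (4 + 81) - 370 = 85 - 370 = -285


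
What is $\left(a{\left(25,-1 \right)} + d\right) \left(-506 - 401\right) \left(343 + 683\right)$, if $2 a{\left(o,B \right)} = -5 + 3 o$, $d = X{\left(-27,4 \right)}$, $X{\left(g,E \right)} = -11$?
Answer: $-22333968$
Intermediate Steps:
$d = -11$
$a{\left(o,B \right)} = - \frac{5}{2} + \frac{3 o}{2}$ ($a{\left(o,B \right)} = \frac{-5 + 3 o}{2} = - \frac{5}{2} + \frac{3 o}{2}$)
$\left(a{\left(25,-1 \right)} + d\right) \left(-506 - 401\right) \left(343 + 683\right) = \left(\left(- \frac{5}{2} + \frac{3}{2} \cdot 25\right) - 11\right) \left(-506 - 401\right) \left(343 + 683\right) = \left(\left(- \frac{5}{2} + \frac{75}{2}\right) - 11\right) \left(\left(-907\right) 1026\right) = \left(35 - 11\right) \left(-930582\right) = 24 \left(-930582\right) = -22333968$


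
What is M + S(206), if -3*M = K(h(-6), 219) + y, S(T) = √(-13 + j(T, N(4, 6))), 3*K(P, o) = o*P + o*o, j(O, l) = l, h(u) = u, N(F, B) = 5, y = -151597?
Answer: 136048/3 + 2*I*√2 ≈ 45349.0 + 2.8284*I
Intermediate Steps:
K(P, o) = o²/3 + P*o/3 (K(P, o) = (o*P + o*o)/3 = (P*o + o²)/3 = (o² + P*o)/3 = o²/3 + P*o/3)
S(T) = 2*I*√2 (S(T) = √(-13 + 5) = √(-8) = 2*I*√2)
M = 136048/3 (M = -((⅓)*219*(-6 + 219) - 151597)/3 = -((⅓)*219*213 - 151597)/3 = -(15549 - 151597)/3 = -⅓*(-136048) = 136048/3 ≈ 45349.)
M + S(206) = 136048/3 + 2*I*√2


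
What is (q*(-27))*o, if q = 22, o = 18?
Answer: -10692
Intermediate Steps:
(q*(-27))*o = (22*(-27))*18 = -594*18 = -10692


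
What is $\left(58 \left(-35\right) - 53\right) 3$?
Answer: $-6249$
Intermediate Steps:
$\left(58 \left(-35\right) - 53\right) 3 = \left(-2030 - 53\right) 3 = \left(-2083\right) 3 = -6249$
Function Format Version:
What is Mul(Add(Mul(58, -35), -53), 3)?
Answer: -6249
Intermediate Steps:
Mul(Add(Mul(58, -35), -53), 3) = Mul(Add(-2030, -53), 3) = Mul(-2083, 3) = -6249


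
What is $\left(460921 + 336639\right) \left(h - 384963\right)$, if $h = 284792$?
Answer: $-79892382760$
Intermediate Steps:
$\left(460921 + 336639\right) \left(h - 384963\right) = \left(460921 + 336639\right) \left(284792 - 384963\right) = 797560 \left(-100171\right) = -79892382760$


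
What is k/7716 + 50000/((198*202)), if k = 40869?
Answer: 168366377/25717428 ≈ 6.5468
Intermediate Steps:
k/7716 + 50000/((198*202)) = 40869/7716 + 50000/((198*202)) = 40869*(1/7716) + 50000/39996 = 13623/2572 + 50000*(1/39996) = 13623/2572 + 12500/9999 = 168366377/25717428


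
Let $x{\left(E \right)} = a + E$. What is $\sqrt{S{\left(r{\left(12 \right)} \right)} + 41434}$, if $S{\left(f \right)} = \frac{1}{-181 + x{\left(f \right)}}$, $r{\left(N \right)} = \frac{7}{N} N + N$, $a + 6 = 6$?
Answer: $\frac{\sqrt{13424614}}{18} \approx 203.55$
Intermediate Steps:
$a = 0$ ($a = -6 + 6 = 0$)
$r{\left(N \right)} = 7 + N$
$x{\left(E \right)} = E$ ($x{\left(E \right)} = 0 + E = E$)
$S{\left(f \right)} = \frac{1}{-181 + f}$
$\sqrt{S{\left(r{\left(12 \right)} \right)} + 41434} = \sqrt{\frac{1}{-181 + \left(7 + 12\right)} + 41434} = \sqrt{\frac{1}{-181 + 19} + 41434} = \sqrt{\frac{1}{-162} + 41434} = \sqrt{- \frac{1}{162} + 41434} = \sqrt{\frac{6712307}{162}} = \frac{\sqrt{13424614}}{18}$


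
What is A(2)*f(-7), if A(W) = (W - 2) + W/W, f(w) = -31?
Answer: -31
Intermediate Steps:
A(W) = -1 + W (A(W) = (-2 + W) + 1 = -1 + W)
A(2)*f(-7) = (-1 + 2)*(-31) = 1*(-31) = -31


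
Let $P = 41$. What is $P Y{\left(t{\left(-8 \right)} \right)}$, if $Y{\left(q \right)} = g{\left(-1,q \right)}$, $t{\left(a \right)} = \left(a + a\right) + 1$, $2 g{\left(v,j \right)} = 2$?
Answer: $41$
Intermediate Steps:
$g{\left(v,j \right)} = 1$ ($g{\left(v,j \right)} = \frac{1}{2} \cdot 2 = 1$)
$t{\left(a \right)} = 1 + 2 a$ ($t{\left(a \right)} = 2 a + 1 = 1 + 2 a$)
$Y{\left(q \right)} = 1$
$P Y{\left(t{\left(-8 \right)} \right)} = 41 \cdot 1 = 41$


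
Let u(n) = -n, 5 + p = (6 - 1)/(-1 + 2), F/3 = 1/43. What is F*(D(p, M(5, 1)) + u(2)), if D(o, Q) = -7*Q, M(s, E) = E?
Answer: -27/43 ≈ -0.62791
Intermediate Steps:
F = 3/43 ≈ 0.069767
p = 0 (p = -5 + (6 - 1)/(-1 + 2) = -5 + 5/1 = -5 + 5*1 = -5 + 5 = 0)
F*(D(p, M(5, 1)) + u(2)) = 3*(-7*1 - 1*2)/43 = 3*(-7 - 2)/43 = (3/43)*(-9) = -27/43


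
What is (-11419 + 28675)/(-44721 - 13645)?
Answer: -8628/29183 ≈ -0.29565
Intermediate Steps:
(-11419 + 28675)/(-44721 - 13645) = 17256/(-58366) = 17256*(-1/58366) = -8628/29183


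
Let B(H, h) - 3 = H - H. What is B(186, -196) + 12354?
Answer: 12357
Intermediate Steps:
B(H, h) = 3 (B(H, h) = 3 + (H - H) = 3 + 0 = 3)
B(186, -196) + 12354 = 3 + 12354 = 12357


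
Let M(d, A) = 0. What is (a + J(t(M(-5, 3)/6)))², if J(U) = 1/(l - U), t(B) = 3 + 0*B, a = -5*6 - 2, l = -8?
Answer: 124609/121 ≈ 1029.8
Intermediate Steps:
a = -32 (a = -30 - 2 = -32)
t(B) = 3 (t(B) = 3 + 0 = 3)
J(U) = 1/(-8 - U)
(a + J(t(M(-5, 3)/6)))² = (-32 - 1/(8 + 3))² = (-32 - 1/11)² = (-353/11)² = 124609/121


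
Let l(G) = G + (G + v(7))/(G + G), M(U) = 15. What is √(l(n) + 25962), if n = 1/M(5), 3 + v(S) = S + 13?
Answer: √5870265/15 ≈ 161.52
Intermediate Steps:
v(S) = 10 + S (v(S) = -3 + (S + 13) = -3 + (13 + S) = 10 + S)
n = 1/15 ≈ 0.066667
l(G) = G + (17 + G)/(2*G) (l(G) = G + (G + (10 + 7))/(G + G) = G + (G + 17)/((2*G)) = G + (17 + G)*(1/(2*G)) = G + (17 + G)/(2*G))
√(l(n) + 25962) = √((½ + 1/15 + 17/(2*(1/15))) + 25962) = √((½ + 1/15 + (17/2)*15) + 25962) = √((½ + 1/15 + 255/2) + 25962) = √(1921/15 + 25962) = √(391351/15) = √5870265/15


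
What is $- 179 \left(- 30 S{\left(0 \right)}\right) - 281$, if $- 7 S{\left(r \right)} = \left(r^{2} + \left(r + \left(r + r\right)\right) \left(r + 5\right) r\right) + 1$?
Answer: $- \frac{7337}{7} \approx -1048.1$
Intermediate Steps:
$S{\left(r \right)} = - \frac{1}{7} - \frac{r^{2}}{7} - \frac{3 r^{2} \left(5 + r\right)}{7}$ ($S{\left(r \right)} = - \frac{\left(r^{2} + \left(r + \left(r + r\right)\right) \left(r + 5\right) r\right) + 1}{7} = - \frac{\left(r^{2} + \left(r + 2 r\right) \left(5 + r\right) r\right) + 1}{7} = - \frac{\left(r^{2} + 3 r \left(5 + r\right) r\right) + 1}{7} = - \frac{\left(r^{2} + 3 r^{2} \left(5 + r\right)\right) + 1}{7} = - \frac{1 + r^{2} + 3 r^{2} \left(5 + r\right)}{7} = - \frac{1}{7} - \frac{r^{2}}{7} - \frac{3 r^{2} \left(5 + r\right)}{7}$)
$- 179 \left(- 30 S{\left(0 \right)}\right) - 281 = - 179 \left(- 30 \left(- \frac{1}{7} - \frac{16 \cdot 0^{2}}{7} - \frac{3 \cdot 0^{3}}{7}\right)\right) - 281 = - 179 \left(- 30 \left(- \frac{1}{7} - 0 - 0\right)\right) - 281 = - 179 \left(- 30 \left(- \frac{1}{7} + 0 + 0\right)\right) - 281 = - 179 \left(\left(-30\right) \left(- \frac{1}{7}\right)\right) - 281 = \left(-179\right) \frac{30}{7} - 281 = - \frac{5370}{7} - 281 = - \frac{7337}{7}$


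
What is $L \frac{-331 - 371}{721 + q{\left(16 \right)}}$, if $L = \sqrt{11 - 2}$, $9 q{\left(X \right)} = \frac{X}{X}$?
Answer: $- \frac{9477}{3245} \approx -2.9205$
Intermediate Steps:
$q{\left(X \right)} = \frac{1}{9}$ ($q{\left(X \right)} = \frac{X \frac{1}{X}}{9} = \frac{1}{9} \cdot 1 = \frac{1}{9}$)
$L = 3$ ($L = \sqrt{9} = 3$)
$L \frac{-331 - 371}{721 + q{\left(16 \right)}} = 3 \frac{-331 - 371}{721 + \frac{1}{9}} = 3 \left(- \frac{702}{\frac{6490}{9}}\right) = 3 \left(\left(-702\right) \frac{9}{6490}\right) = 3 \left(- \frac{3159}{3245}\right) = - \frac{9477}{3245}$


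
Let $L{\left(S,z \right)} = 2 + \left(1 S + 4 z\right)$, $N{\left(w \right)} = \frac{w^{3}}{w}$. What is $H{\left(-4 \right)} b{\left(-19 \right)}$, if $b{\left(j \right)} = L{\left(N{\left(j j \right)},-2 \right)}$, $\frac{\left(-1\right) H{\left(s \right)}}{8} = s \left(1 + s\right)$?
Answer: $-12510240$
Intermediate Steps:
$N{\left(w \right)} = w^{2}$
$H{\left(s \right)} = - 8 s \left(1 + s\right)$
$L{\left(S,z \right)} = 2 + S + 4 z$ ($L{\left(S,z \right)} = 2 + \left(S + 4 z\right) = 2 + S + 4 z$)
$b{\left(j \right)} = -6 + j^{4}$ ($b{\left(j \right)} = 2 + \left(j j\right)^{2} + 4 \left(-2\right) = 2 + \left(j^{2}\right)^{2} - 8 = 2 + j^{4} - 8 = -6 + j^{4}$)
$H{\left(-4 \right)} b{\left(-19 \right)} = \left(-8\right) \left(-4\right) \left(1 - 4\right) \left(-6 + \left(-19\right)^{4}\right) = \left(-8\right) \left(-4\right) \left(-3\right) \left(-6 + 130321\right) = \left(-96\right) 130315 = -12510240$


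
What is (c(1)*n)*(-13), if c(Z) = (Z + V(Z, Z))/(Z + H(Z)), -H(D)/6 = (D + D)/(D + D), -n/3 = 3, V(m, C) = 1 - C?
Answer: -117/5 ≈ -23.400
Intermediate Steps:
n = -9 (n = -3*3 = -9)
H(D) = -6 (H(D) = -6*(D + D)/(D + D) = -6*2*D/(2*D) = -6*2*D*1/(2*D) = -6*1 = -6)
c(Z) = 1/(-6 + Z) (c(Z) = (Z + (1 - Z))/(Z - 6) = 1/(-6 + Z))
(c(1)*n)*(-13) = (-9/(-6 + 1))*(-13) = (-9/(-5))*(-13) = -1/5*(-9)*(-13) = (9/5)*(-13) = -117/5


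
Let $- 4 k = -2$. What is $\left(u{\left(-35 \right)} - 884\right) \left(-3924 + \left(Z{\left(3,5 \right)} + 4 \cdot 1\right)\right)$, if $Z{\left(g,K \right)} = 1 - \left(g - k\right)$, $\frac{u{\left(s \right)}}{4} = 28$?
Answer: $3027398$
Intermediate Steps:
$k = \frac{1}{2}$ ($k = \left(- \frac{1}{4}\right) \left(-2\right) = \frac{1}{2} \approx 0.5$)
$u{\left(s \right)} = 112$ ($u{\left(s \right)} = 4 \cdot 28 = 112$)
$Z{\left(g,K \right)} = \frac{3}{2} - g$ ($Z{\left(g,K \right)} = 1 - \left(- \frac{1}{2} + g\right) = \frac{3}{2} - g$)
$\left(u{\left(-35 \right)} - 884\right) \left(-3924 + \left(Z{\left(3,5 \right)} + 4 \cdot 1\right)\right) = \left(112 - 884\right) \left(-3924 + \left(\left(\frac{3}{2} - 3\right) + 4 \cdot 1\right)\right) = - 772 \left(-3924 + \left(\left(\frac{3}{2} - 3\right) + 4\right)\right) = - 772 \left(-3924 + \left(- \frac{3}{2} + 4\right)\right) = - 772 \left(-3924 + \frac{5}{2}\right) = \left(-772\right) \left(- \frac{7843}{2}\right) = 3027398$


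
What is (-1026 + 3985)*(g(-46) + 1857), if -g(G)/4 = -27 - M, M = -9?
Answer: 5707911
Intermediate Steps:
g(G) = 72 (g(G) = -4*(-27 - 1*(-9)) = -4*(-27 + 9) = -4*(-18) = 72)
(-1026 + 3985)*(g(-46) + 1857) = (-1026 + 3985)*(72 + 1857) = 2959*1929 = 5707911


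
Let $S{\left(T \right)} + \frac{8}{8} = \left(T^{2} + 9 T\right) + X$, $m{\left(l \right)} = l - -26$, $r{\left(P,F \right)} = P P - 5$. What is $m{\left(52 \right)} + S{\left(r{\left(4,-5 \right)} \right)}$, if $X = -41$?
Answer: $256$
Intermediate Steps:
$r{\left(P,F \right)} = -5 + P^{2}$ ($r{\left(P,F \right)} = P^{2} - 5 = -5 + P^{2}$)
$m{\left(l \right)} = 26 + l$ ($m{\left(l \right)} = l + 26 = 26 + l$)
$S{\left(T \right)} = -42 + T^{2} + 9 T$ ($S{\left(T \right)} = -1 - \left(41 - T^{2} - 9 T\right) = -1 + \left(-41 + T^{2} + 9 T\right) = -42 + T^{2} + 9 T$)
$m{\left(52 \right)} + S{\left(r{\left(4,-5 \right)} \right)} = \left(26 + 52\right) + \left(-42 + \left(-5 + 4^{2}\right)^{2} + 9 \left(-5 + 4^{2}\right)\right) = 78 + \left(-42 + \left(-5 + 16\right)^{2} + 9 \left(-5 + 16\right)\right) = 78 + \left(-42 + 11^{2} + 9 \cdot 11\right) = 78 + \left(-42 + 121 + 99\right) = 78 + 178 = 256$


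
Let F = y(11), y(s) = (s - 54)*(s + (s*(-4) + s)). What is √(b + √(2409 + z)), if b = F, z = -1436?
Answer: √(946 + √973) ≈ 31.260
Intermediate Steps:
y(s) = -2*s*(-54 + s) (y(s) = (-54 + s)*(s + (-4*s + s)) = (-54 + s)*(s - 3*s) = (-54 + s)*(-2*s) = -2*s*(-54 + s))
F = 946 (F = 2*11*(54 - 1*11) = 2*11*(54 - 11) = 2*11*43 = 946)
b = 946
√(b + √(2409 + z)) = √(946 + √(2409 - 1436)) = √(946 + √973)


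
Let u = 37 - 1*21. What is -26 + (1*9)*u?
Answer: 118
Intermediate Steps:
u = 16 (u = 37 - 21 = 16)
-26 + (1*9)*u = -26 + (1*9)*16 = -26 + 9*16 = -26 + 144 = 118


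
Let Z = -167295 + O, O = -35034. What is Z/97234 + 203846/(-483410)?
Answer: -58814311927/23501943970 ≈ -2.5025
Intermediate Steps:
Z = -202329 (Z = -167295 - 35034 = -202329)
Z/97234 + 203846/(-483410) = -202329/97234 + 203846/(-483410) = -202329*1/97234 + 203846*(-1/483410) = -202329/97234 - 101923/241705 = -58814311927/23501943970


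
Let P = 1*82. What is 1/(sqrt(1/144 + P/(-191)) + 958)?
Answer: 26348832/25242192673 - 12*I*sqrt(2218847)/25242192673 ≈ 0.0010438 - 7.0814e-7*I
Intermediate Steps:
P = 82
1/(sqrt(1/144 + P/(-191)) + 958) = 1/(sqrt(1/144 + 82/(-191)) + 958) = 1/(sqrt(1/144 + 82*(-1/191)) + 958) = 1/(sqrt(1/144 - 82/191) + 958) = 1/(sqrt(-11617/27504) + 958) = 1/(I*sqrt(2218847)/2292 + 958) = 1/(958 + I*sqrt(2218847)/2292)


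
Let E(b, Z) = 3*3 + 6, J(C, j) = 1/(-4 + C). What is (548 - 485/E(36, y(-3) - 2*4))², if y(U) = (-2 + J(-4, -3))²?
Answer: 2393209/9 ≈ 2.6591e+5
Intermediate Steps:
y(U) = 289/64 (y(U) = (-2 + 1/(-4 - 4))² = (-2 + 1/(-8))² = (-2 - ⅛)² = (-17/8)² = 289/64)
E(b, Z) = 15 (E(b, Z) = 9 + 6 = 15)
(548 - 485/E(36, y(-3) - 2*4))² = (548 - 485/15)² = (548 - 485*1/15)² = (548 - 97/3)² = (1547/3)² = 2393209/9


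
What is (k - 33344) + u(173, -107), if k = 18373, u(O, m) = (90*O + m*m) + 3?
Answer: 12051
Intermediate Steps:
u(O, m) = 3 + m**2 + 90*O (u(O, m) = (90*O + m**2) + 3 = (m**2 + 90*O) + 3 = 3 + m**2 + 90*O)
(k - 33344) + u(173, -107) = (18373 - 33344) + (3 + (-107)**2 + 90*173) = -14971 + (3 + 11449 + 15570) = -14971 + 27022 = 12051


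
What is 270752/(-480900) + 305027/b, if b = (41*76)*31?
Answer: 30133481027/11613254100 ≈ 2.5947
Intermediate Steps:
b = 96596 (b = 3116*31 = 96596)
270752/(-480900) + 305027/b = 270752/(-480900) + 305027/96596 = 270752*(-1/480900) + 305027*(1/96596) = -67688/120225 + 305027/96596 = 30133481027/11613254100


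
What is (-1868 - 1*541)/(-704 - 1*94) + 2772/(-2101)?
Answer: 86341/50806 ≈ 1.6994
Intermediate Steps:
(-1868 - 1*541)/(-704 - 1*94) + 2772/(-2101) = (-1868 - 541)/(-704 - 94) + 2772*(-1/2101) = -2409/(-798) - 252/191 = -2409*(-1/798) - 252/191 = 803/266 - 252/191 = 86341/50806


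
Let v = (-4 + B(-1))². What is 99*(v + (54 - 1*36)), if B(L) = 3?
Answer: 1881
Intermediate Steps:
v = 1 (v = (-4 + 3)² = (-1)² = 1)
99*(v + (54 - 1*36)) = 99*(1 + (54 - 1*36)) = 99*(1 + (54 - 36)) = 99*(1 + 18) = 99*19 = 1881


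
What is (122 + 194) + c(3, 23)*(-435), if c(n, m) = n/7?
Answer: 907/7 ≈ 129.57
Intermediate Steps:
c(n, m) = n/7 (c(n, m) = n*(⅐) = n/7)
(122 + 194) + c(3, 23)*(-435) = (122 + 194) + ((⅐)*3)*(-435) = 316 + (3/7)*(-435) = 316 - 1305/7 = 907/7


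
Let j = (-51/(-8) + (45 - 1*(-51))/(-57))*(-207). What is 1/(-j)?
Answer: 152/147591 ≈ 0.0010299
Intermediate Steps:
j = -147591/152 (j = (-51*(-⅛) + (45 + 51)*(-1/57))*(-207) = (51/8 + 96*(-1/57))*(-207) = (51/8 - 32/19)*(-207) = (713/152)*(-207) = -147591/152 ≈ -970.99)
1/(-j) = 1/(-1*(-147591/152)) = 1/(147591/152) = 152/147591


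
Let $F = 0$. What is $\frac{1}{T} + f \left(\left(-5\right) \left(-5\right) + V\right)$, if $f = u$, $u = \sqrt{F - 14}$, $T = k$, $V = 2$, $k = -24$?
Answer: $- \frac{1}{24} + 27 i \sqrt{14} \approx -0.041667 + 101.02 i$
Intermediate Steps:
$T = -24$
$u = i \sqrt{14}$ ($u = \sqrt{0 - 14} = \sqrt{-14} = i \sqrt{14} \approx 3.7417 i$)
$f = i \sqrt{14} \approx 3.7417 i$
$\frac{1}{T} + f \left(\left(-5\right) \left(-5\right) + V\right) = \frac{1}{-24} + i \sqrt{14} \left(\left(-5\right) \left(-5\right) + 2\right) = - \frac{1}{24} + i \sqrt{14} \left(25 + 2\right) = - \frac{1}{24} + i \sqrt{14} \cdot 27 = - \frac{1}{24} + 27 i \sqrt{14}$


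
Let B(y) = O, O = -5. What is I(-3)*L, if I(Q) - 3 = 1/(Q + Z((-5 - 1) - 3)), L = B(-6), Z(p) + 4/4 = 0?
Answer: -55/4 ≈ -13.750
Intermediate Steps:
Z(p) = -1 (Z(p) = -1 + 0 = -1)
B(y) = -5
L = -5
I(Q) = 3 + 1/(-1 + Q) (I(Q) = 3 + 1/(Q - 1) = 3 + 1/(-1 + Q))
I(-3)*L = ((-2 + 3*(-3))/(-1 - 3))*(-5) = ((-2 - 9)/(-4))*(-5) = -1/4*(-11)*(-5) = (11/4)*(-5) = -55/4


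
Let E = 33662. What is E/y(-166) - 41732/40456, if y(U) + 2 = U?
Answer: -85552553/424788 ≈ -201.40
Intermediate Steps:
y(U) = -2 + U
E/y(-166) - 41732/40456 = 33662/(-2 - 166) - 41732/40456 = 33662/(-168) - 41732*1/40456 = 33662*(-1/168) - 10433/10114 = -16831/84 - 10433/10114 = -85552553/424788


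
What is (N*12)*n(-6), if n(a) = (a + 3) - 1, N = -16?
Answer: 768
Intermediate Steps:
n(a) = 2 + a (n(a) = (3 + a) - 1 = 2 + a)
(N*12)*n(-6) = (-16*12)*(2 - 6) = -192*(-4) = 768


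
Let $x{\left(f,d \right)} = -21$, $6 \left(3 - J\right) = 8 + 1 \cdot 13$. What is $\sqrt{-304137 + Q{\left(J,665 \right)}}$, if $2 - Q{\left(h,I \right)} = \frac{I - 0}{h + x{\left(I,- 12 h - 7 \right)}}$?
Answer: $\frac{5 i \sqrt{22491537}}{43} \approx 551.46 i$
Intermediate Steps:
$J = - \frac{1}{2}$ ($J = 3 - \frac{8 + 1 \cdot 13}{6} = 3 - \frac{8 + 13}{6} = 3 - \frac{7}{2} = - \frac{1}{2} \approx -0.5$)
$Q{\left(h,I \right)} = 2 - \frac{I}{-21 + h}$ ($Q{\left(h,I \right)} = 2 - \frac{I - 0}{h - 21} = 2 - \frac{I + 0}{-21 + h} = 2 - \frac{I}{-21 + h}$)
$\sqrt{-304137 + Q{\left(J,665 \right)}} = \sqrt{-304137 + \frac{-42 - 665 + 2 \left(- \frac{1}{2}\right)}{-21 - \frac{1}{2}}} = \sqrt{-304137 + \frac{-42 - 665 - 1}{- \frac{43}{2}}} = \sqrt{-304137 - - \frac{1416}{43}} = \sqrt{-304137 + \frac{1416}{43}} = \sqrt{- \frac{13076475}{43}} = \frac{5 i \sqrt{22491537}}{43}$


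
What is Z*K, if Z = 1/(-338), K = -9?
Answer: 9/338 ≈ 0.026627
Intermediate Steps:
Z = -1/338 ≈ -0.0029586
Z*K = -1/338*(-9) = 9/338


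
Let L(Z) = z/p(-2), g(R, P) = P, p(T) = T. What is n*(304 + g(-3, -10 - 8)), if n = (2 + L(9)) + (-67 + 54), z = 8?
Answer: -4290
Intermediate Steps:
L(Z) = -4 (L(Z) = 8/(-2) = 8*(-½) = -4)
n = -15 (n = (2 - 4) + (-67 + 54) = -2 - 13 = -15)
n*(304 + g(-3, -10 - 8)) = -15*(304 + (-10 - 8)) = -15*(304 - 18) = -15*286 = -4290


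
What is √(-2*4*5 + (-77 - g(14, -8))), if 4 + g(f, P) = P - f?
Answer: I*√91 ≈ 9.5394*I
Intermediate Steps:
g(f, P) = -4 + P - f (g(f, P) = -4 + (P - f) = -4 + P - f)
√(-2*4*5 + (-77 - g(14, -8))) = √(-2*4*5 + (-77 - (-4 - 8 - 1*14))) = √(-8*5 + (-77 - (-4 - 8 - 14))) = √(-40 + (-77 - 1*(-26))) = √(-40 + (-77 + 26)) = √(-40 - 51) = √(-91) = I*√91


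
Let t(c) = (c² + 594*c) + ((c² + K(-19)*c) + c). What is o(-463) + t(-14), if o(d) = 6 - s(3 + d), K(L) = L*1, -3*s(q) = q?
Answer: -23458/3 ≈ -7819.3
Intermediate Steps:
s(q) = -q/3
K(L) = L
o(d) = 7 + d/3 (o(d) = 6 - (-1)*(3 + d)/3 = 6 - (-1 - d/3) = 6 + (1 + d/3) = 7 + d/3)
t(c) = 2*c² + 576*c (t(c) = (c² + 594*c) + ((c² - 19*c) + c) = (c² + 594*c) + (c² - 18*c) = 2*c² + 576*c)
o(-463) + t(-14) = (7 + (⅓)*(-463)) + 2*(-14)*(288 - 14) = (7 - 463/3) + 2*(-14)*274 = -442/3 - 7672 = -23458/3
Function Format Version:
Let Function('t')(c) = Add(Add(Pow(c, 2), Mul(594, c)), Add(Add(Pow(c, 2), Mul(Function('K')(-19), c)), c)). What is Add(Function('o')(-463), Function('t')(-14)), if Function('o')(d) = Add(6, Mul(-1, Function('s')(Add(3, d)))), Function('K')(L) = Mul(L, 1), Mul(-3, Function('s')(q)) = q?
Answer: Rational(-23458, 3) ≈ -7819.3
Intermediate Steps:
Function('s')(q) = Mul(Rational(-1, 3), q)
Function('K')(L) = L
Function('o')(d) = Add(7, Mul(Rational(1, 3), d)) (Function('o')(d) = Add(6, Mul(-1, Mul(Rational(-1, 3), Add(3, d)))) = Add(6, Mul(-1, Add(-1, Mul(Rational(-1, 3), d)))) = Add(6, Add(1, Mul(Rational(1, 3), d))) = Add(7, Mul(Rational(1, 3), d)))
Function('t')(c) = Add(Mul(2, Pow(c, 2)), Mul(576, c)) (Function('t')(c) = Add(Add(Pow(c, 2), Mul(594, c)), Add(Add(Pow(c, 2), Mul(-19, c)), c)) = Add(Add(Pow(c, 2), Mul(594, c)), Add(Pow(c, 2), Mul(-18, c))) = Add(Mul(2, Pow(c, 2)), Mul(576, c)))
Add(Function('o')(-463), Function('t')(-14)) = Add(Add(7, Mul(Rational(1, 3), -463)), Mul(2, -14, Add(288, -14))) = Add(Add(7, Rational(-463, 3)), Mul(2, -14, 274)) = Add(Rational(-442, 3), -7672) = Rational(-23458, 3)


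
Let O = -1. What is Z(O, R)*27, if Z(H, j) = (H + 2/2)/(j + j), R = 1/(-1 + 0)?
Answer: 0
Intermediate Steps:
R = -1 (R = 1/(-1) = -1)
Z(H, j) = (1 + H)/(2*j) (Z(H, j) = (H + 2*(1/2))/((2*j)) = (H + 1)*(1/(2*j)) = (1 + H)*(1/(2*j)) = (1 + H)/(2*j))
Z(O, R)*27 = ((1/2)*(1 - 1)/(-1))*27 = ((1/2)*(-1)*0)*27 = 0*27 = 0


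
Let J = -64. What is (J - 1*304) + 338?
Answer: -30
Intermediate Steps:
(J - 1*304) + 338 = (-64 - 1*304) + 338 = (-64 - 304) + 338 = -368 + 338 = -30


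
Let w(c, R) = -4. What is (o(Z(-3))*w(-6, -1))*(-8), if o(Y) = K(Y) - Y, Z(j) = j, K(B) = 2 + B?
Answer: 64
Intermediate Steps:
o(Y) = 2 (o(Y) = (2 + Y) - Y = 2)
(o(Z(-3))*w(-6, -1))*(-8) = (2*(-4))*(-8) = -8*(-8) = 64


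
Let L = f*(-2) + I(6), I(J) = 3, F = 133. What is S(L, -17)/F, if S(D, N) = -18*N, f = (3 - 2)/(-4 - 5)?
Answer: 306/133 ≈ 2.3008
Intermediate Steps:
f = -⅑ (f = 1/(-9) = 1*(-⅑) = -⅑ ≈ -0.11111)
L = 29/9 (L = -⅑*(-2) + 3 = 2/9 + 3 = 29/9 ≈ 3.2222)
S(L, -17)/F = -18*(-17)/133 = 306*(1/133) = 306/133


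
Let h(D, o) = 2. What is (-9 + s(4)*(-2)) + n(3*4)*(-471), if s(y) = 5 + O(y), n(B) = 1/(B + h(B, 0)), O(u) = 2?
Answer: -793/14 ≈ -56.643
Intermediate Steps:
n(B) = 1/(2 + B) (n(B) = 1/(B + 2) = 1/(2 + B))
s(y) = 7 (s(y) = 5 + 2 = 7)
(-9 + s(4)*(-2)) + n(3*4)*(-471) = (-9 + 7*(-2)) - 471/(2 + 3*4) = (-9 - 14) - 471/(2 + 12) = -23 - 471/14 = -793/14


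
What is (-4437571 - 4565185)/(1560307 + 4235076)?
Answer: -9002756/5795383 ≈ -1.5534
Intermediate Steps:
(-4437571 - 4565185)/(1560307 + 4235076) = -9002756/5795383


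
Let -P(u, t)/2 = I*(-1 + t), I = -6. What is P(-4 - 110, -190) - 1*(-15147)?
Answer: 12855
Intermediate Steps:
P(u, t) = -12 + 12*t (P(u, t) = -(-12)*(-1 + t) = -2*(6 - 6*t) = -12 + 12*t)
P(-4 - 110, -190) - 1*(-15147) = (-12 + 12*(-190)) - 1*(-15147) = (-12 - 2280) + 15147 = -2292 + 15147 = 12855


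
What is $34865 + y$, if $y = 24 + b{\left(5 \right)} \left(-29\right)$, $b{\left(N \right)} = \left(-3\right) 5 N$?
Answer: $37064$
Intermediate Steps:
$b{\left(N \right)} = - 15 N$
$y = 2199$ ($y = 24 + \left(-15\right) 5 \left(-29\right) = 24 - -2175 = 24 + 2175 = 2199$)
$34865 + y = 34865 + 2199 = 37064$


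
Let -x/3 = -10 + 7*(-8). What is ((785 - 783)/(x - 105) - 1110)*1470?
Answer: -50581720/31 ≈ -1.6317e+6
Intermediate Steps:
x = 198 (x = -3*(-10 + 7*(-8)) = -3*(-10 - 56) = -3*(-66) = 198)
((785 - 783)/(x - 105) - 1110)*1470 = ((785 - 783)/(198 - 105) - 1110)*1470 = (2/93 - 1110)*1470 = -103228/93*1470 = -50581720/31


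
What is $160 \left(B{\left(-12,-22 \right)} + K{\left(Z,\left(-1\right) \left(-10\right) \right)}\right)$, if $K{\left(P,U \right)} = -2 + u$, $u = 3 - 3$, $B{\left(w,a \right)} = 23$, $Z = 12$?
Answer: $3360$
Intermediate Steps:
$u = 0$ ($u = 3 - 3 = 0$)
$K{\left(P,U \right)} = -2$ ($K{\left(P,U \right)} = -2 + 0 = -2$)
$160 \left(B{\left(-12,-22 \right)} + K{\left(Z,\left(-1\right) \left(-10\right) \right)}\right) = 160 \left(23 - 2\right) = 160 \cdot 21 = 3360$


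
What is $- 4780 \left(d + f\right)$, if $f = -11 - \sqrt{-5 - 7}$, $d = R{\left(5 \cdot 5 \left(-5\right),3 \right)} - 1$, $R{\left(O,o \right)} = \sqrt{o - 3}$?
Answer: $57360 + 9560 i \sqrt{3} \approx 57360.0 + 16558.0 i$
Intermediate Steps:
$R{\left(O,o \right)} = \sqrt{-3 + o}$ ($R{\left(O,o \right)} = \sqrt{o - 3} = \sqrt{-3 + o}$)
$d = -1$ ($d = \sqrt{-3 + 3} - 1 = \sqrt{0} - 1 = 0 - 1 = -1$)
$f = -11 - 2 i \sqrt{3}$ ($f = -11 - \sqrt{-12} = -11 - 2 i \sqrt{3} \approx -11.0 - 3.4641 i$)
$- 4780 \left(d + f\right) = - 4780 \left(-1 - \left(11 + 2 i \sqrt{3}\right)\right) = - 4780 \left(-12 - 2 i \sqrt{3}\right) = 57360 + 9560 i \sqrt{3}$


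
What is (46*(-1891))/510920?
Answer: -43493/255460 ≈ -0.17025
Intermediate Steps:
(46*(-1891))/510920 = -86986*1/510920 = -43493/255460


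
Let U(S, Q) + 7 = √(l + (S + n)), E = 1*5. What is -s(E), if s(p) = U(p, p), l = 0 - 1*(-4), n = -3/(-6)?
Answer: 7 - √38/2 ≈ 3.9178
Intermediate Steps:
n = ½ (n = -3*(-⅙) = ½ ≈ 0.50000)
l = 4 (l = 0 + 4 = 4)
E = 5
U(S, Q) = -7 + √(9/2 + S) (U(S, Q) = -7 + √(4 + (S + ½)) = -7 + √(4 + (½ + S)) = -7 + √(9/2 + S))
s(p) = -7 + √(18 + 4*p)/2
-s(E) = -(-7 + √(18 + 4*5)/2) = -(-7 + √(18 + 20)/2) = -(-7 + √38/2) = 7 - √38/2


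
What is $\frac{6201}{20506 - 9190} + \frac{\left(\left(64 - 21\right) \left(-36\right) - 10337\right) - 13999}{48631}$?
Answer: $\frac{2885829}{183436132} \approx 0.015732$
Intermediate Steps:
$\frac{6201}{20506 - 9190} + \frac{\left(\left(64 - 21\right) \left(-36\right) - 10337\right) - 13999}{48631} = \frac{6201}{20506 - 9190} + \left(\left(43 \left(-36\right) - 10337\right) - 13999\right) \frac{1}{48631} = \frac{6201}{11316} + \left(\left(-1548 - 10337\right) - 13999\right) \frac{1}{48631} = 6201 \cdot \frac{1}{11316} + \left(-11885 - 13999\right) \frac{1}{48631} = \frac{2067}{3772} - \frac{25884}{48631} = \frac{2885829}{183436132}$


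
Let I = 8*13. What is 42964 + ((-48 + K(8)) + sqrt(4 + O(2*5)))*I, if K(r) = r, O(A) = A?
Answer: 38804 + 104*sqrt(14) ≈ 39193.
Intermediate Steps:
I = 104
42964 + ((-48 + K(8)) + sqrt(4 + O(2*5)))*I = 42964 + ((-48 + 8) + sqrt(4 + 2*5))*104 = 42964 + (-40 + sqrt(4 + 10))*104 = 42964 + (-40 + sqrt(14))*104 = 42964 + (-4160 + 104*sqrt(14)) = 38804 + 104*sqrt(14)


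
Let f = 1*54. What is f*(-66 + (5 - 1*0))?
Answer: -3294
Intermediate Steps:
f = 54
f*(-66 + (5 - 1*0)) = 54*(-66 + (5 - 1*0)) = 54*(-66 + (5 + 0)) = 54*(-66 + 5) = 54*(-61) = -3294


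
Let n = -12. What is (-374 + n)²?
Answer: 148996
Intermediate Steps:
(-374 + n)² = (-374 - 12)² = (-386)² = 148996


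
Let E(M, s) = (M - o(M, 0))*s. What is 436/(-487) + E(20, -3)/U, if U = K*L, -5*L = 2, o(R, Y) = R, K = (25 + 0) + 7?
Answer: -436/487 ≈ -0.89528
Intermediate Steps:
K = 32 (K = 25 + 7 = 32)
L = -2/5 (L = -1/5*2 = -2/5 ≈ -0.40000)
E(M, s) = 0 (E(M, s) = (M - M)*s = 0*s = 0)
U = -64/5 (U = 32*(-2/5) = -64/5 ≈ -12.800)
436/(-487) + E(20, -3)/U = 436/(-487) + 0/(-64/5) = 436*(-1/487) + 0*(-5/64) = -436/487 + 0 = -436/487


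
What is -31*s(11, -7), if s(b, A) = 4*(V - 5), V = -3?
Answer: 992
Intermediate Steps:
s(b, A) = -32 (s(b, A) = 4*(-3 - 5) = 4*(-8) = -32)
-31*s(11, -7) = -31*(-32) = 992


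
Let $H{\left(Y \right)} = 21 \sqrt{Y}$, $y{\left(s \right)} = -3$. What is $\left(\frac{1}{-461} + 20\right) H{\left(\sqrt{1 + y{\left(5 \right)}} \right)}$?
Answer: $\frac{193599 \sqrt[4]{2} \sqrt{i}}{461} \approx 353.14 + 353.14 i$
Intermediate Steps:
$\left(\frac{1}{-461} + 20\right) H{\left(\sqrt{1 + y{\left(5 \right)}} \right)} = \left(\frac{1}{-461} + 20\right) 21 \sqrt{\sqrt{1 - 3}} = \left(- \frac{1}{461} + 20\right) 21 \sqrt{\sqrt{-2}} = \frac{9219 \cdot 21 \sqrt{i \sqrt{2}}}{461} = \frac{9219 \cdot 21 \sqrt[4]{2} \sqrt{i}}{461} = \frac{193599 \sqrt[4]{2} \sqrt{i}}{461}$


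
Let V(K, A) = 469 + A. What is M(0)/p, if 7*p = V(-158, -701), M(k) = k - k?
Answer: 0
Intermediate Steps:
M(k) = 0
p = -232/7 (p = (469 - 701)/7 = (⅐)*(-232) = -232/7 ≈ -33.143)
M(0)/p = 0/(-232/7) = 0*(-7/232) = 0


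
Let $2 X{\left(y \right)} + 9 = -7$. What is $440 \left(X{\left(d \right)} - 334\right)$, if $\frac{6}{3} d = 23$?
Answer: $-150480$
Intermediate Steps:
$d = \frac{23}{2}$ ($d = \frac{1}{2} \cdot 23 = \frac{23}{2} \approx 11.5$)
$X{\left(y \right)} = -8$ ($X{\left(y \right)} = - \frac{9}{2} + \frac{1}{2} \left(-7\right) = - \frac{9}{2} - \frac{7}{2} = -8$)
$440 \left(X{\left(d \right)} - 334\right) = 440 \left(-8 - 334\right) = 440 \left(-342\right) = -150480$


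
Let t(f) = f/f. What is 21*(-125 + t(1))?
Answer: -2604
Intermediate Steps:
t(f) = 1
21*(-125 + t(1)) = 21*(-125 + 1) = 21*(-124) = -2604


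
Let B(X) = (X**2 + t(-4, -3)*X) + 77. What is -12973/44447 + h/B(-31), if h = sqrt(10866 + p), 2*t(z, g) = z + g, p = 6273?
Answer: -12973/44447 + 2*sqrt(17139)/2293 ≈ -0.17769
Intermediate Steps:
t(z, g) = g/2 + z/2 (t(z, g) = (z + g)/2 = (g + z)/2 = g/2 + z/2)
h = sqrt(17139) (h = sqrt(10866 + 6273) = sqrt(17139) ≈ 130.92)
B(X) = 77 + X**2 - 7*X/2 (B(X) = (X**2 + ((1/2)*(-3) + (1/2)*(-4))*X) + 77 = (X**2 + (-3/2 - 2)*X) + 77 = (X**2 - 7*X/2) + 77 = 77 + X**2 - 7*X/2)
-12973/44447 + h/B(-31) = -12973/44447 + sqrt(17139)/(77 + (-31)**2 - 7/2*(-31)) = -12973*1/44447 + sqrt(17139)/(77 + 961 + 217/2) = -12973/44447 + sqrt(17139)/(2293/2) = -12973/44447 + sqrt(17139)*(2/2293) = -12973/44447 + 2*sqrt(17139)/2293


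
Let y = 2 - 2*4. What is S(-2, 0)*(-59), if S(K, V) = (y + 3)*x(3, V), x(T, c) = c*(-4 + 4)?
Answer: 0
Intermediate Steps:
x(T, c) = 0 (x(T, c) = c*0 = 0)
y = -6 (y = 2 - 8 = -6)
S(K, V) = 0 (S(K, V) = (-6 + 3)*0 = -3*0 = 0)
S(-2, 0)*(-59) = 0*(-59) = 0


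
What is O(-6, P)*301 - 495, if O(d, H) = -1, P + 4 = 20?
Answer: -796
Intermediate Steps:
P = 16 (P = -4 + 20 = 16)
O(-6, P)*301 - 495 = -1*301 - 495 = -301 - 495 = -796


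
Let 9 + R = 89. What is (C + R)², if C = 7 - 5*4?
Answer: 4489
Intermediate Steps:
C = -13 (C = 7 - 20 = -13)
R = 80 (R = -9 + 89 = 80)
(C + R)² = (-13 + 80)² = 67² = 4489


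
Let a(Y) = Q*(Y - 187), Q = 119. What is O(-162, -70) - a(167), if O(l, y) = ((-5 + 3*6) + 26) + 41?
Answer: 2460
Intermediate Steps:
a(Y) = -22253 + 119*Y (a(Y) = 119*(Y - 187) = 119*(-187 + Y) = -22253 + 119*Y)
O(l, y) = 80 (O(l, y) = ((-5 + 18) + 26) + 41 = (13 + 26) + 41 = 39 + 41 = 80)
O(-162, -70) - a(167) = 80 - (-22253 + 119*167) = 80 - (-22253 + 19873) = 80 - 1*(-2380) = 80 + 2380 = 2460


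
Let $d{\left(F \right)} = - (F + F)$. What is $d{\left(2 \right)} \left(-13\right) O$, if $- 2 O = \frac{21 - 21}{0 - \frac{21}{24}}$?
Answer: $0$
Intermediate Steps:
$d{\left(F \right)} = - 2 F$
$O = 0$ ($O = - \frac{\left(21 - 21\right) \frac{1}{0 - \frac{21}{24}}}{2} = - \frac{0 \frac{1}{0 - \frac{7}{8}}}{2} = - \frac{0 \frac{1}{- \frac{7}{8}}}{2} = - \frac{0 \left(- \frac{8}{7}\right)}{2} = \left(- \frac{1}{2}\right) 0 = 0$)
$d{\left(2 \right)} \left(-13\right) O = \left(-2\right) 2 \left(-13\right) 0 = \left(-4\right) \left(-13\right) 0 = 52 \cdot 0 = 0$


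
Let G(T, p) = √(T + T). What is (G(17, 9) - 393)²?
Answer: (393 - √34)² ≈ 1.4990e+5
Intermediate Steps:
G(T, p) = √2*√T (G(T, p) = √(2*T) = √2*√T)
(G(17, 9) - 393)² = (√2*√17 - 393)² = (√34 - 393)² = (-393 + √34)²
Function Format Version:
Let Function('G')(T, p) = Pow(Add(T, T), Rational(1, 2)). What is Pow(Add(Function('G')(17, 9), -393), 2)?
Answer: Pow(Add(393, Mul(-1, Pow(34, Rational(1, 2)))), 2) ≈ 1.4990e+5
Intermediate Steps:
Function('G')(T, p) = Mul(Pow(2, Rational(1, 2)), Pow(T, Rational(1, 2))) (Function('G')(T, p) = Pow(Mul(2, T), Rational(1, 2)) = Mul(Pow(2, Rational(1, 2)), Pow(T, Rational(1, 2))))
Pow(Add(Function('G')(17, 9), -393), 2) = Pow(Add(Mul(Pow(2, Rational(1, 2)), Pow(17, Rational(1, 2))), -393), 2) = Pow(Add(Pow(34, Rational(1, 2)), -393), 2) = Pow(Add(-393, Pow(34, Rational(1, 2))), 2)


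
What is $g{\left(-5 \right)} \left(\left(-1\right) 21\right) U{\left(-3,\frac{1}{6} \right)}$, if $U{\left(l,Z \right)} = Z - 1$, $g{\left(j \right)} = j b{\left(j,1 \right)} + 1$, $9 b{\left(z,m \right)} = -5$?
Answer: $\frac{595}{9} \approx 66.111$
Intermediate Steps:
$b{\left(z,m \right)} = - \frac{5}{9}$ ($b{\left(z,m \right)} = \frac{1}{9} \left(-5\right) = - \frac{5}{9}$)
$g{\left(j \right)} = 1 - \frac{5 j}{9}$ ($g{\left(j \right)} = j \left(- \frac{5}{9}\right) + 1 = - \frac{5 j}{9} + 1 = 1 - \frac{5 j}{9}$)
$U{\left(l,Z \right)} = -1 + Z$ ($U{\left(l,Z \right)} = Z - 1 = -1 + Z$)
$g{\left(-5 \right)} \left(\left(-1\right) 21\right) U{\left(-3,\frac{1}{6} \right)} = \left(1 - - \frac{25}{9}\right) \left(\left(-1\right) 21\right) \left(-1 + \frac{1}{6}\right) = \left(1 + \frac{25}{9}\right) \left(-21\right) \left(-1 + \frac{1}{6}\right) = \frac{34}{9} \left(-21\right) \left(- \frac{5}{6}\right) = \left(- \frac{238}{3}\right) \left(- \frac{5}{6}\right) = \frac{595}{9}$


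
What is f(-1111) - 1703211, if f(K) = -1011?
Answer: -1704222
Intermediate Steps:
f(-1111) - 1703211 = -1011 - 1703211 = -1704222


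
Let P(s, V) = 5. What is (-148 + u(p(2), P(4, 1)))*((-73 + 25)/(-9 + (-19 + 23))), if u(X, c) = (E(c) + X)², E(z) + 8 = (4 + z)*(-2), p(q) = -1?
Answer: 27888/5 ≈ 5577.6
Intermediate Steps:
E(z) = -16 - 2*z (E(z) = -8 + (4 + z)*(-2) = -8 + (-8 - 2*z) = -16 - 2*z)
u(X, c) = (-16 + X - 2*c)² (u(X, c) = ((-16 - 2*c) + X)² = (-16 + X - 2*c)²)
(-148 + u(p(2), P(4, 1)))*((-73 + 25)/(-9 + (-19 + 23))) = (-148 + (16 - 1*(-1) + 2*5)²)*((-73 + 25)/(-9 + (-19 + 23))) = (-148 + (16 + 1 + 10)²)*(-48/(-9 + 4)) = (-148 + 27²)*(-48/(-5)) = (-148 + 729)*(-48*(-⅕)) = 581*(48/5) = 27888/5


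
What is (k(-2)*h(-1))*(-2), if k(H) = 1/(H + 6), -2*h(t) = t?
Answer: -¼ ≈ -0.25000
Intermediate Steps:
h(t) = -t/2
k(H) = 1/(6 + H)
(k(-2)*h(-1))*(-2) = ((-½*(-1))/(6 - 2))*(-2) = ((½)/4)*(-2) = ((¼)*(½))*(-2) = (⅛)*(-2) = -¼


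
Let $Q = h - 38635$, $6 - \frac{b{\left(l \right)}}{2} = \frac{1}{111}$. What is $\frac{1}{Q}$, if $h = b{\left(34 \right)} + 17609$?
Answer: $- \frac{111}{2332556} \approx -4.7587 \cdot 10^{-5}$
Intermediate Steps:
$b{\left(l \right)} = \frac{1330}{111}$ ($b{\left(l \right)} = 12 - \frac{2}{111} = \frac{1330}{111}$)
$h = \frac{1955929}{111}$ ($h = \frac{1330}{111} + 17609 = \frac{1955929}{111} \approx 17621.0$)
$Q = - \frac{2332556}{111}$ ($Q = \frac{1955929}{111} - 38635 = - \frac{2332556}{111} \approx -21014.0$)
$\frac{1}{Q} = \frac{1}{- \frac{2332556}{111}} = - \frac{111}{2332556}$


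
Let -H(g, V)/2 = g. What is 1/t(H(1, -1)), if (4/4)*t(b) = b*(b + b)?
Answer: ⅛ ≈ 0.12500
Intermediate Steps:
H(g, V) = -2*g
t(b) = 2*b² (t(b) = b*(b + b) = b*(2*b) = 2*b²)
1/t(H(1, -1)) = 1/(2*(-2*1)²) = 1/(2*(-2)²) = 1/(2*4) = 1/8 = ⅛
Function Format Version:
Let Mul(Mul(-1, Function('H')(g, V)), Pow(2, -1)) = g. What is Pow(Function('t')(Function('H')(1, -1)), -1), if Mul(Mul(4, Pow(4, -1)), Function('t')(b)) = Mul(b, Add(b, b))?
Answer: Rational(1, 8) ≈ 0.12500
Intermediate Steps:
Function('H')(g, V) = Mul(-2, g)
Function('t')(b) = Mul(2, Pow(b, 2)) (Function('t')(b) = Mul(b, Add(b, b)) = Mul(b, Mul(2, b)) = Mul(2, Pow(b, 2)))
Pow(Function('t')(Function('H')(1, -1)), -1) = Pow(Mul(2, Pow(Mul(-2, 1), 2)), -1) = Pow(Mul(2, Pow(-2, 2)), -1) = Pow(Mul(2, 4), -1) = Pow(8, -1) = Rational(1, 8)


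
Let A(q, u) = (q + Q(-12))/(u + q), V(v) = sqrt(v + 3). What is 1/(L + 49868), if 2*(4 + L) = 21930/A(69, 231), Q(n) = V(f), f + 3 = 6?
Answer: 7734647/754659047708 + 54825*sqrt(6)/754659047708 ≈ 1.0427e-5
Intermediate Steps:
f = 3 (f = -3 + 6 = 3)
V(v) = sqrt(3 + v)
Q(n) = sqrt(6) (Q(n) = sqrt(3 + 3) = sqrt(6))
A(q, u) = (q + sqrt(6))/(q + u) (A(q, u) = (q + sqrt(6))/(u + q) = (q + sqrt(6))/(q + u))
L = -4 + 10965/(23/100 + sqrt(6)/300) (L = -4 + (21930/(((69 + sqrt(6))/(69 + 231))))/2 = -4 + (21930/(((69 + sqrt(6))/300)))/2 = -4 + (21930/(23/100 + sqrt(6)/300))/2 = -4 + 10965/(23/100 + sqrt(6)/300) ≈ 46036.)
1/(L + 49868) = 1/((15130432/317 - 219300*sqrt(6)/317) + 49868) = 1/(30938588/317 - 219300*sqrt(6)/317)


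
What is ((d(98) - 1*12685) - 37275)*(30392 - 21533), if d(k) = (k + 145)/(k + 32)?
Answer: -57535280463/130 ≈ -4.4258e+8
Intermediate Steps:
d(k) = (145 + k)/(32 + k)
((d(98) - 1*12685) - 37275)*(30392 - 21533) = (((145 + 98)/(32 + 98) - 1*12685) - 37275)*(30392 - 21533) = ((243/130 - 12685) - 37275)*8859 = (-1648807/130 - 37275)*8859 = -6494557/130*8859 = -57535280463/130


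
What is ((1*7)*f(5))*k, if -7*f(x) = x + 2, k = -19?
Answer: 133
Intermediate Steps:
f(x) = -2/7 - x/7 (f(x) = -(x + 2)/7 = -(2 + x)/7 = -2/7 - x/7)
((1*7)*f(5))*k = ((1*7)*(-2/7 - ⅐*5))*(-19) = (7*(-2/7 - 5/7))*(-19) = (7*(-1))*(-19) = -7*(-19) = 133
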